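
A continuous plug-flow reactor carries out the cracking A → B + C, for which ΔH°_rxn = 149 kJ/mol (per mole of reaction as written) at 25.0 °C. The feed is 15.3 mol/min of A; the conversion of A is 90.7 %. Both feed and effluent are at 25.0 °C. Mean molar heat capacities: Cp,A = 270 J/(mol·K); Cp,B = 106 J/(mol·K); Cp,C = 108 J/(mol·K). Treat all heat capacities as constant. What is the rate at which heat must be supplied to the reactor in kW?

Extent of reaction ξ = 0.907 × 15.3 = 13.877 mol/min
Reaction term: ξ·ΔH°_rxn = 13.877 × 149 = 2067.7 kJ/min
Q = ΔH = 2067.7 kJ/min = 34.461 kW
Heat supplied = 34.461 kW

Q_in = 34.5 kW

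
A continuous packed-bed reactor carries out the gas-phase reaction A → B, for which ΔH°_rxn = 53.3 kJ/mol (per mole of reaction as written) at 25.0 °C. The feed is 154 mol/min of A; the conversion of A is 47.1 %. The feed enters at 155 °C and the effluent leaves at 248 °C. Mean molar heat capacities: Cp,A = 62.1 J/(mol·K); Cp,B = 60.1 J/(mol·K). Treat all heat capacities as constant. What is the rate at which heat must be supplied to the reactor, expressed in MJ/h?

Q_in = 283 MJ/h

Extent of reaction ξ = 0.471 × 154 = 72.534 mol/min
Reaction term: ξ·ΔH°_rxn = 72.534 × 53.3 = 3866.1 kJ/min
Sensible, feed 155→25 °C: -1243.2 kJ/min
Outlet flows (mol/min): A 81.466, B 72.534
Sensible, products 25→248 °C: 2100.3 kJ/min
Q = ΔH = 4723.1 kJ/min = 78.718 kW
Heat supplied = 283.39 MJ/h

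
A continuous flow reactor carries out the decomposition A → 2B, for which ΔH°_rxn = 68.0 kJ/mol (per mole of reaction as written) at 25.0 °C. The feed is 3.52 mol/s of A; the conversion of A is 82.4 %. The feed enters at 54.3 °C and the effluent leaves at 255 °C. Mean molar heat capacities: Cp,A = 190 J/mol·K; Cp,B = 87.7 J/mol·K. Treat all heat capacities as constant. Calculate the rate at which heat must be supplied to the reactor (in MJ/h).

Q_in = 1160 MJ/h

Extent of reaction ξ = 0.824 × 3.52 = 2.9005 mol/s
Reaction term: ξ·ΔH°_rxn = 2.9005 × 68.0 = 197.23 kJ/s
Sensible, feed 54.3→25 °C: -19.596 kJ/s
Outlet flows (mol/s): A 0.61952, B 5.801
Sensible, products 25→255 °C: 144.08 kJ/s
Q = ΔH = 321.72 kJ/s = 321.72 kW
Heat supplied = 1158.2 MJ/h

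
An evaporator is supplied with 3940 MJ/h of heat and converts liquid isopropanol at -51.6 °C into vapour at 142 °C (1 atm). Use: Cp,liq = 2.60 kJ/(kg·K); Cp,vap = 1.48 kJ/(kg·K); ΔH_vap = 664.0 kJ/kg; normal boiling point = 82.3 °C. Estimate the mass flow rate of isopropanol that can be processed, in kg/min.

ṁ = 59.7 kg/min

Δh = 2.60×(82.3−-51.6) + 664.0 + 1.48×(142−82.3) = 1100.5 kJ/kg
Q = 3940 MJ/h = 1094.4 kJ/s = 65667 kJ/min
ṁ = Q/Δh = 65667 / 1100.5 = 59.67 kg/min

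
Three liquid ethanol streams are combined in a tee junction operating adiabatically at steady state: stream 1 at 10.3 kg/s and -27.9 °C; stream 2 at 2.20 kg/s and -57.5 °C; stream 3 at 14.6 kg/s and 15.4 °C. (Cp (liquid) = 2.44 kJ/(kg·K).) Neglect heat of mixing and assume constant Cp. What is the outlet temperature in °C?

T_out = -6.98 °C

No heat crosses the boundary, so H_out = H_in.
T_out = Σ ṁᵢCp,ᵢTᵢ / Σ ṁᵢCp,ᵢ
      = -461.23 / 66.124 = -6.9753 °C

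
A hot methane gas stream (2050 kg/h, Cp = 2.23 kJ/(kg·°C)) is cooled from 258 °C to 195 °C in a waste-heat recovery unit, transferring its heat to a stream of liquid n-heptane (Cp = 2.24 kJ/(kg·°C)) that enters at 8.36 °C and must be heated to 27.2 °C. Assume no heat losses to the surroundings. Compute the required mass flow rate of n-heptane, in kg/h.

ṁ_c = 6820 kg/h

Heat released by hot stream: Q = 2050 × 2.23 × (258 − 195) = 288000 kJ/h
Energy balance on cold side (adiabatic exchanger): Q = ṁ_c·Cp_c·(T_c,out − T_c,in)
ṁ_c = 288000 / [2.24 × (27.2 − 8.36)] = 6824.5 kg/h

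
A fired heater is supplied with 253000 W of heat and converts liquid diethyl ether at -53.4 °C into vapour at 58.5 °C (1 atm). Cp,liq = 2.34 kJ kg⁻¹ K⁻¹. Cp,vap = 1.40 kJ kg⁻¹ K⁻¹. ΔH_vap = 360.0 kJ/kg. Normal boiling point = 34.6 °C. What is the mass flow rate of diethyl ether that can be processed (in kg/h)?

Δh = 2.34×(34.6−-53.4) + 360.0 + 1.40×(58.5−34.6) = 599.38 kJ/kg
Q = 253000 W = 253 kJ/s = 910800 kJ/h
ṁ = Q/Δh = 910800 / 599.38 = 1519.6 kg/h

ṁ = 1520 kg/h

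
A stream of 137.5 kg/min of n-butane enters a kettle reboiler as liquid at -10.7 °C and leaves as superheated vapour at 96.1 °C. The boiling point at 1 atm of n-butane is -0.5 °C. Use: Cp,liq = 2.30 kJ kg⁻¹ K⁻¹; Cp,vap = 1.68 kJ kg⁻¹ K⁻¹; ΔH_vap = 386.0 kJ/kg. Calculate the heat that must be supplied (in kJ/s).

Q = 1310 kJ/s

liquid -10.7→-0.5 °C: 23.46 kJ/kg
vaporisation at -0.5 °C: 386 kJ/kg
vapour -0.5→96.1 °C: 162.29 kJ/kg
Δh = 23.46 + 386 + 162.29 = 571.75 kJ/kg
Q = ṁ·Δh = 137.5 kg/min × 571.75 kJ/kg = 78615 kJ/min
|Q| = 1310.3 kW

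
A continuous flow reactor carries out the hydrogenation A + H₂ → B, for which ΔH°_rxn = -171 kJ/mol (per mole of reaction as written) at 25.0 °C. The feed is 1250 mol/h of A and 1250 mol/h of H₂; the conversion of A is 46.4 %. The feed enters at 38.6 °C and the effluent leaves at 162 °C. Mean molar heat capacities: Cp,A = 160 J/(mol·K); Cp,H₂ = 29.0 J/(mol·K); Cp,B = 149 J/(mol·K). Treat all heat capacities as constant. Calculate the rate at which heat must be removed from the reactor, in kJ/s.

Extent of reaction ξ = 0.464 × 1250 = 580 mol/h
Reaction term: ξ·ΔH°_rxn = 580 × -171 = -99180 kJ/h
Sensible, feed 38.6→25 °C: -3213 kJ/h
Outlet flows (mol/h): A 670, H₂ 670, B 580
Sensible, products 25→162 °C: 29188 kJ/h
Q = ΔH = -73205 kJ/h = -20.335 kW
Heat removed = 20.335 kJ/s

Q_out = 20.3 kJ/s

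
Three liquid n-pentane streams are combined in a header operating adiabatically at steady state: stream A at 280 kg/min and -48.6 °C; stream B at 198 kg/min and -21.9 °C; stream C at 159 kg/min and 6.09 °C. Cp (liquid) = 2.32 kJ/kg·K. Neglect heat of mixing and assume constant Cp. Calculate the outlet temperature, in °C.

Energy balance with Q = 0: Σ ṁᵢCp,ᵢ(T_out − Tᵢ) = 0
T_out = Σ ṁᵢCp,ᵢTᵢ / Σ ṁᵢCp,ᵢ
      = -39384 / 1477.8 = -26.65 °C

T_out = -26.6 °C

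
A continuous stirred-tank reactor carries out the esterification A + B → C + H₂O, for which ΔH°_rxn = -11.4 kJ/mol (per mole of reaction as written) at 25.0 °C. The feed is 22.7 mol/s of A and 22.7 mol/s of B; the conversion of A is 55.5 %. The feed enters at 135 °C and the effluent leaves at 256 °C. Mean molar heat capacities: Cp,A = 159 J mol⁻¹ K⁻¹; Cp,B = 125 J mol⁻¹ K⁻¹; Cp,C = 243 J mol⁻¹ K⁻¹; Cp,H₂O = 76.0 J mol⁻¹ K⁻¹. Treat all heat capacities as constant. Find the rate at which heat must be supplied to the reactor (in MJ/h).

Extent of reaction ξ = 0.555 × 22.7 = 12.599 mol/s
Reaction term: ξ·ΔH°_rxn = 12.599 × -11.4 = -143.62 kJ/s
Sensible, feed 135→25 °C: -709.15 kJ/s
Outlet flows (mol/s): A 10.101, B 10.101, C 12.599, H₂O 12.599
Sensible, products 25→256 °C: 1591.1 kJ/s
Q = ΔH = 738.3 kJ/s = 738.3 kW
Heat supplied = 2657.9 MJ/h

Q_in = 2660 MJ/h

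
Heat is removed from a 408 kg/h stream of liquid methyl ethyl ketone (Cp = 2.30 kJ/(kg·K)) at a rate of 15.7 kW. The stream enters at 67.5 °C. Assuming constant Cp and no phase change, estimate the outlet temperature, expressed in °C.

Q = 15.7 kW = 56520 kJ/h
ΔT = Q/(ṁ·Cp) = 56520/(408×2.30) = 60.23 K
T_out = 67.5 − 60.23 = 7.2698 °C

T_out = 7.27 °C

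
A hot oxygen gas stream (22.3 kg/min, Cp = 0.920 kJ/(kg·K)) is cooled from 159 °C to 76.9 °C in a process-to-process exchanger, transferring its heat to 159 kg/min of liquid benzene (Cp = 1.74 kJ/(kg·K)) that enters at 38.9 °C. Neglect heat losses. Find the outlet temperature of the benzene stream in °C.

T_c,out = 45.0 °C

Heat released by hot stream: Q = 22.3 × 0.920 × (159 − 76.9) = 1684.4 kJ/min
Energy balance on cold side (adiabatic exchanger): Q = ṁ_c·Cp_c·(T_c,out − T_c,in)
T_c,out = 38.9 + 1684.4/(159 × 1.74) = 44.988 °C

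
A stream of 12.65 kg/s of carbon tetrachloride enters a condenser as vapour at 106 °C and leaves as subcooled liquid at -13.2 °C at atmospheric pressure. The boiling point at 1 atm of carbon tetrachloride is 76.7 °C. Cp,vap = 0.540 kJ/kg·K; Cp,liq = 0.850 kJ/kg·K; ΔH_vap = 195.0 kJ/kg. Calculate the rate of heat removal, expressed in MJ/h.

Q_c = 13100 MJ/h

vapour 106→76.7 °C: -15.822 kJ/kg
condensation at 76.7 °C: -195 kJ/kg
liquid 76.7→-13.2 °C: -76.415 kJ/kg
Δh = -15.822 + -195 + -76.415 = -287.24 kJ/kg
Q = ṁ·Δh = 12.65 kg/s × -287.24 kJ/kg = -3633.5 kJ/s
|Q| = 3633.5 kW = 13081 MJ/h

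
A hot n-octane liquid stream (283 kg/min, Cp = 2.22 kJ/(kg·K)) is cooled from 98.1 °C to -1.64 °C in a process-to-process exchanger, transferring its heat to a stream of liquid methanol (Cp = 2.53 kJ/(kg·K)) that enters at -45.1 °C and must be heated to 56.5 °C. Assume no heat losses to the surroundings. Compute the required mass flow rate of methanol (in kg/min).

Heat released by hot stream: Q = 283 × 2.22 × (98.1 − -1.64) = 62663 kJ/min
Energy balance on cold side (adiabatic exchanger): Q = ṁ_c·Cp_c·(T_c,out − T_c,in)
ṁ_c = 62663 / [2.53 × (56.5 − -45.1)] = 243.78 kg/min

ṁ_c = 244 kg/min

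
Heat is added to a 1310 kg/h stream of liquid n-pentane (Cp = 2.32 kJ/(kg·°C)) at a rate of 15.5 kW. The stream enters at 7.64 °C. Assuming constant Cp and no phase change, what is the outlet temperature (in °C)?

T_out = 26.0 °C

Q = 15.5 kW = 55800 kJ/h
ΔT = Q/(ṁ·Cp) = 55800/(1310×2.32) = 18.36 K
T_out = 7.64 + 18.36 = 26 °C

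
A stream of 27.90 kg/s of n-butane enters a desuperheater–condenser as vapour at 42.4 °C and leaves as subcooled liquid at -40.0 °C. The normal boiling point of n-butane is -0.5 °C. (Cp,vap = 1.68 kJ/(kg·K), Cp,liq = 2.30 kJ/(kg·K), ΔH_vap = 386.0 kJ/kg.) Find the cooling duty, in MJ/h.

Q_c = 55100 MJ/h

vapour 42.4→-0.5 °C: -72.072 kJ/kg
condensation at -0.5 °C: -386 kJ/kg
liquid -0.5→-40.0 °C: -90.85 kJ/kg
Δh = -72.072 + -386 + -90.85 = -548.92 kJ/kg
Q = ṁ·Δh = 27.90 kg/s × -548.92 kJ/kg = -15315 kJ/s
|Q| = 15315 kW = 55134 MJ/h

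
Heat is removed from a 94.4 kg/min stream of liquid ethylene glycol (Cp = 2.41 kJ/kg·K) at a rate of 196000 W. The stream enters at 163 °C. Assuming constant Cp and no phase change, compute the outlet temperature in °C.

Q = 196000 W = 11760 kJ/min
ΔT = Q/(ṁ·Cp) = 11760/(94.4×2.41) = 51.691 K
T_out = 163 − 51.691 = 111.31 °C

T_out = 111 °C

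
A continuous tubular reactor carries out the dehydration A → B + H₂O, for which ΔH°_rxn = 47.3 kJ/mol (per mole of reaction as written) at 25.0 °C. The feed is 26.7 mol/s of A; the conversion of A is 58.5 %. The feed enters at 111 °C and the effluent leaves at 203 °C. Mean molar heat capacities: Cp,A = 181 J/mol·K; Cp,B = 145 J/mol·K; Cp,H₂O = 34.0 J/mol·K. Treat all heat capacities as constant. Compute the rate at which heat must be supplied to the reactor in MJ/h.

Extent of reaction ξ = 0.585 × 26.7 = 15.619 mol/s
Reaction term: ξ·ΔH°_rxn = 15.619 × 47.3 = 738.8 kJ/s
Sensible, feed 111→25 °C: -415.61 kJ/s
Outlet flows (mol/s): A 11.081, B 15.619, H₂O 15.619
Sensible, products 25→203 °C: 854.66 kJ/s
Q = ΔH = 1177.9 kJ/s = 1177.9 kW
Heat supplied = 4240.3 MJ/h

Q_in = 4240 MJ/h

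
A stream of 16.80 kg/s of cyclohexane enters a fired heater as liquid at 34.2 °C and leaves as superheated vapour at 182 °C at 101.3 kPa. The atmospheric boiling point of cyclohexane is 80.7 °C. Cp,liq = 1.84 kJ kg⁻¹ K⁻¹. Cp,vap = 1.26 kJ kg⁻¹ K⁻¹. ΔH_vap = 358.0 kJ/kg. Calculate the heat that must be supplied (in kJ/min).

liquid 34.2→80.7 °C: 85.56 kJ/kg
vaporisation at 80.7 °C: 358 kJ/kg
vapour 80.7→182 °C: 127.64 kJ/kg
Δh = 85.56 + 358 + 127.64 = 571.2 kJ/kg
Q = ṁ·Δh = 16.80 kg/s × 571.2 kJ/kg = 9596.1 kJ/s
|Q| = 9596.1 kW = 575770 kJ/min

Q = 576000 kJ/min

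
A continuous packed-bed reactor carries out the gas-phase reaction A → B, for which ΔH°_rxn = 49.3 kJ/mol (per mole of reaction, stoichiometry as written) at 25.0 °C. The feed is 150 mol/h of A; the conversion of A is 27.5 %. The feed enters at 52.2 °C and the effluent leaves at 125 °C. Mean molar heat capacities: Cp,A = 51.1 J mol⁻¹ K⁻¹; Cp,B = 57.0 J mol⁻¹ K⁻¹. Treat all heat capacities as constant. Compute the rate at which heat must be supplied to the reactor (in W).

Extent of reaction ξ = 0.275 × 150 = 41.25 mol/h
Reaction term: ξ·ΔH°_rxn = 41.25 × 49.3 = 2033.6 kJ/h
Sensible, feed 52.2→25 °C: -208.49 kJ/h
Outlet flows (mol/h): A 108.75, B 41.25
Sensible, products 25→125 °C: 790.84 kJ/h
Q = ΔH = 2616 kJ/h = 0.72666 kW
Heat supplied = 726.66 W

Q_in = 727 W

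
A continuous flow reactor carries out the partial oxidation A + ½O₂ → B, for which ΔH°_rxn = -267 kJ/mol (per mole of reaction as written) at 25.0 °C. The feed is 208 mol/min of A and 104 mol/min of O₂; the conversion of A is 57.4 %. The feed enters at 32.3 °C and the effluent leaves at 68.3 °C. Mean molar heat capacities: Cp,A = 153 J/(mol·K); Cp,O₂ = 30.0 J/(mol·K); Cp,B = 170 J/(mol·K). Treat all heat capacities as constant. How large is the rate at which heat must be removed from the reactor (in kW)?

Extent of reaction ξ = 0.574 × 208 = 119.39 mol/min
Reaction term: ξ·ΔH°_rxn = 119.39 × -267 = -31878 kJ/min
Sensible, feed 32.3→25 °C: -255.09 kJ/min
Outlet flows (mol/min): A 88.608, O₂ 44.304, B 119.39
Sensible, products 25→68.3 °C: 1523.4 kJ/min
Q = ΔH = -30609 kJ/min = -510.16 kW
Heat removed = 510.16 kW

Q_out = 510 kW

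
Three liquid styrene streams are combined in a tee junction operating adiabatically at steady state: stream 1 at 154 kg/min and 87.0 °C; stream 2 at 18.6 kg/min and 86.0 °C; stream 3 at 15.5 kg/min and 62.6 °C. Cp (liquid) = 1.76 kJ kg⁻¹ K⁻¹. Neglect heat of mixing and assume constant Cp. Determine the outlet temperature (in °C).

T_out = 84.9 °C

No heat crosses the boundary, so H_out = H_in.
T_out = Σ ṁᵢCp,ᵢTᵢ / Σ ṁᵢCp,ᵢ
      = 28104 / 331.06 = 84.89 °C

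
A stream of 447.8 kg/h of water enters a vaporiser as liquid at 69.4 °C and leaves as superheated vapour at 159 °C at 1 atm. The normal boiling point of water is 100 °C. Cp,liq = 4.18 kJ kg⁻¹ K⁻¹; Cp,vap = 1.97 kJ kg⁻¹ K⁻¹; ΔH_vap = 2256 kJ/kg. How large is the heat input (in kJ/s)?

Q = 311 kJ/s

liquid 69.4→100 °C: 127.91 kJ/kg
vaporisation at 100 °C: 2256 kJ/kg
vapour 100→159 °C: 116.23 kJ/kg
Δh = 127.91 + 2256 + 116.23 = 2500.1 kJ/kg
Q = ṁ·Δh = 447.8 kg/h × 2500.1 kJ/kg = 1.1196e+06 kJ/h
|Q| = 310.99 kW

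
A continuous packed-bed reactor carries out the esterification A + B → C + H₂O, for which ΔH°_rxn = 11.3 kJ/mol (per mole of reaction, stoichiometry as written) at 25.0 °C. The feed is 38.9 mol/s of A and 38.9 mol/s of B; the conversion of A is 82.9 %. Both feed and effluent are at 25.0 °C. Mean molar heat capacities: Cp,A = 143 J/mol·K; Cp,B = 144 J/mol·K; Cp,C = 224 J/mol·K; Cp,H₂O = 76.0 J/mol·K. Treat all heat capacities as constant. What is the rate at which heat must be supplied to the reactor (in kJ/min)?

Q_in = 21900 kJ/min

Extent of reaction ξ = 0.829 × 38.9 = 32.248 mol/s
Reaction term: ξ·ΔH°_rxn = 32.248 × 11.3 = 364.4 kJ/s
Q = ΔH = 364.4 kJ/s = 364.4 kW
Heat supplied = 21864 kJ/min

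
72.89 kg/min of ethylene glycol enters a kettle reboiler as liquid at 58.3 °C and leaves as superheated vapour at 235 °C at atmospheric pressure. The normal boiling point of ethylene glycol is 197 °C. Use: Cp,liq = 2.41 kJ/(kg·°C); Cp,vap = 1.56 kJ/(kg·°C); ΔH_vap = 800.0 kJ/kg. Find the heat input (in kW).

liquid 58.3→197 °C: 334.27 kJ/kg
vaporisation at 197 °C: 800 kJ/kg
vapour 197→235 °C: 59.28 kJ/kg
Δh = 334.27 + 800 + 59.28 = 1193.5 kJ/kg
Q = ṁ·Δh = 72.89 kg/min × 1193.5 kJ/kg = 86998 kJ/min
|Q| = 1450 kW

Q = 1450 kW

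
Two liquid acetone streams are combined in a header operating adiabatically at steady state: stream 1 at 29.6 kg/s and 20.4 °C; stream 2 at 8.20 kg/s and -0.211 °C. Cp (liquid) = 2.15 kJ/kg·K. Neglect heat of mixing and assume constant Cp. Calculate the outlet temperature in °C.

T_out = 15.9 °C

No heat crosses the boundary, so H_out = H_in.
T_out = Σ ṁᵢCp,ᵢTᵢ / Σ ṁᵢCp,ᵢ
      = 1294.5 / 81.27 = 15.929 °C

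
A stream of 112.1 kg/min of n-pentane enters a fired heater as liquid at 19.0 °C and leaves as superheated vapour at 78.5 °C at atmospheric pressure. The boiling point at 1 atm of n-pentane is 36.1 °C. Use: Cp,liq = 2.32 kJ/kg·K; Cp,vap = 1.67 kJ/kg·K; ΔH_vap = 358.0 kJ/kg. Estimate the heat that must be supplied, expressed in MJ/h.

Q = 3150 MJ/h

liquid 19.0→36.1 °C: 39.672 kJ/kg
vaporisation at 36.1 °C: 358 kJ/kg
vapour 36.1→78.5 °C: 70.808 kJ/kg
Δh = 39.672 + 358 + 70.808 = 468.48 kJ/kg
Q = ṁ·Δh = 112.1 kg/min × 468.48 kJ/kg = 52517 kJ/min
|Q| = 875.28 kW = 3151 MJ/h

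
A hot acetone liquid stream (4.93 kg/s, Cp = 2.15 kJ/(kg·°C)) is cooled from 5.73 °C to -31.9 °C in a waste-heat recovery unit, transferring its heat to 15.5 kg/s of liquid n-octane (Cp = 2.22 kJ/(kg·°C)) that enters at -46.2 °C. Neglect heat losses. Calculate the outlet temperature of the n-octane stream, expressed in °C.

Heat released by hot stream: Q = 4.93 × 2.15 × (5.73 − -31.9) = 398.86 kJ/s
Energy balance on cold side (adiabatic exchanger): Q = ṁ_c·Cp_c·(T_c,out − T_c,in)
T_c,out = -46.2 + 398.86/(15.5 × 2.22) = -34.609 °C

T_c,out = -34.6 °C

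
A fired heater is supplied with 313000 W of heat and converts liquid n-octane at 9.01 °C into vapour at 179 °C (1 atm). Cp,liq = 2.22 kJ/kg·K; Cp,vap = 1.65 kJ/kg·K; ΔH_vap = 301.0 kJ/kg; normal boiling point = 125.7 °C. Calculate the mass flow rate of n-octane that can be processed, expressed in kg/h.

ṁ = 1740 kg/h

Δh = 2.22×(125.7−9.01) + 301.0 + 1.65×(179−125.7) = 648 kJ/kg
Q = 313000 W = 313 kJ/s = 1.1268e+06 kJ/h
ṁ = Q/Δh = 1.1268e+06 / 648 = 1738.9 kg/h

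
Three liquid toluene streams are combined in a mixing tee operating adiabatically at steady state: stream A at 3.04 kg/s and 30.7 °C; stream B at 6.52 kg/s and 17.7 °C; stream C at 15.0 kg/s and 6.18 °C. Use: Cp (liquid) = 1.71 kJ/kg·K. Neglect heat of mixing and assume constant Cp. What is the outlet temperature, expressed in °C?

T_out = 12.3 °C

No heat crosses the boundary, so H_out = H_in.
T_out = Σ ṁᵢCp,ᵢTᵢ / Σ ṁᵢCp,ᵢ
      = 515.45 / 41.998 = 12.273 °C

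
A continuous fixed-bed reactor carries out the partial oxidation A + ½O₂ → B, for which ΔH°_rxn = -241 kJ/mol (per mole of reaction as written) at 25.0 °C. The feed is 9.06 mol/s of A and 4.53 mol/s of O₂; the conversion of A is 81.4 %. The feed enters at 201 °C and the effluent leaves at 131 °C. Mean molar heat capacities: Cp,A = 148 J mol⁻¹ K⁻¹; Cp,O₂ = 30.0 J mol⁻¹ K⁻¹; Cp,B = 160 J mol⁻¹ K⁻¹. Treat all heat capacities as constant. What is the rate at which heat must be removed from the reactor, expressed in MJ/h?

Extent of reaction ξ = 0.814 × 9.06 = 7.3748 mol/s
Reaction term: ξ·ΔH°_rxn = 7.3748 × -241 = -1777.3 kJ/s
Sensible, feed 201→25 °C: -259.91 kJ/s
Outlet flows (mol/s): A 1.6852, O₂ 0.84258, B 7.3748
Sensible, products 25→131 °C: 154.19 kJ/s
Q = ΔH = -1883.1 kJ/s = -1883.1 kW
Heat removed = 6779 MJ/h

Q_out = 6780 MJ/h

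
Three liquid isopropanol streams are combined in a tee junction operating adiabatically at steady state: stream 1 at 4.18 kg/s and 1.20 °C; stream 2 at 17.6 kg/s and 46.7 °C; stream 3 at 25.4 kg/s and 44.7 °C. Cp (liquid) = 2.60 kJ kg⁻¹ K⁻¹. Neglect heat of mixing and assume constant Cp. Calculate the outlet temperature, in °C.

T_out = 41.6 °C

No heat crosses the boundary, so H_out = H_in.
T_out = Σ ṁᵢCp,ᵢTᵢ / Σ ṁᵢCp,ᵢ
      = 5102 / 122.67 = 41.592 °C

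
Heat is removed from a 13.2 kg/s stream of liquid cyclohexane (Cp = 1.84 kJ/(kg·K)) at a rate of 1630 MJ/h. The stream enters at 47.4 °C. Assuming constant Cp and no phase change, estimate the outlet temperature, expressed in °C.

T_out = 28.8 °C

Q = 1630 MJ/h = 452.78 kJ/s
ΔT = Q/(ṁ·Cp) = 452.78/(13.2×1.84) = 18.642 K
T_out = 47.4 − 18.642 = 28.758 °C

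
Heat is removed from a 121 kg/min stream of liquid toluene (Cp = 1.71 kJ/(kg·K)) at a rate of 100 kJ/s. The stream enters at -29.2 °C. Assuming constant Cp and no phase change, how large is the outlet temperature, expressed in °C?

Q = 100 kJ/s = 6000 kJ/min
ΔT = Q/(ṁ·Cp) = 6000/(121×1.71) = 28.998 K
T_out = -29.2 − 28.998 = -58.198 °C

T_out = -58.2 °C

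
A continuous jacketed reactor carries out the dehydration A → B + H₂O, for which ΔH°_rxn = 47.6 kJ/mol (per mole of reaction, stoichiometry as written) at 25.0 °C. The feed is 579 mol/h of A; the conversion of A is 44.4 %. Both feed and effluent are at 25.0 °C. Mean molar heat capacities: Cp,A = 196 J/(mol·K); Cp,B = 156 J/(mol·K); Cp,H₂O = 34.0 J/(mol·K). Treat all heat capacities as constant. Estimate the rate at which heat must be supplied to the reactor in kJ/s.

Q_in = 3.40 kJ/s

Extent of reaction ξ = 0.444 × 579 = 257.08 mol/h
Reaction term: ξ·ΔH°_rxn = 257.08 × 47.6 = 12237 kJ/h
Q = ΔH = 12237 kJ/h = 3.3991 kW
Heat supplied = 3.3991 kJ/s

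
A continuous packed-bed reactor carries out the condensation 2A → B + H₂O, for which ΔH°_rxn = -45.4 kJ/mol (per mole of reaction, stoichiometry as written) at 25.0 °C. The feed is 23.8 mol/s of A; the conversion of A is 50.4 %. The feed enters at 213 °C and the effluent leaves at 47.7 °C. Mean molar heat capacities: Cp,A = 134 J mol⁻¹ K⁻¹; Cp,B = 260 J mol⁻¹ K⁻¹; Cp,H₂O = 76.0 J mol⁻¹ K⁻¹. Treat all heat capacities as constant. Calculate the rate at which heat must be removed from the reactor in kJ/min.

Extent of reaction ξ = 0.504 × 23.8 / 2 = 5.9976 mol/s
Reaction term: ξ·ΔH°_rxn = 5.9976 × -45.4 = -272.29 kJ/s
Sensible, feed 213→25 °C: -599.57 kJ/s
Outlet flows (mol/s): A 11.805, B 5.9976, H₂O 5.9976
Sensible, products 25→47.7 °C: 81.653 kJ/s
Q = ΔH = -790.21 kJ/s = -790.21 kW
Heat removed = 47412 kJ/min

Q_out = 47400 kJ/min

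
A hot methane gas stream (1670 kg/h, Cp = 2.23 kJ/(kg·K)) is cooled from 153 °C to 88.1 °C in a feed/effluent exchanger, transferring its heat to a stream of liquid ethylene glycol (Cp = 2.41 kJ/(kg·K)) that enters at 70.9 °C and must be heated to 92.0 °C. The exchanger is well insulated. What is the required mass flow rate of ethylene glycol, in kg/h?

Heat released by hot stream: Q = 1670 × 2.23 × (153 − 88.1) = 241690 kJ/h
Energy balance on cold side (adiabatic exchanger): Q = ṁ_c·Cp_c·(T_c,out − T_c,in)
ṁ_c = 241690 / [2.41 × (92.0 − 70.9)] = 4753 kg/h

ṁ_c = 4750 kg/h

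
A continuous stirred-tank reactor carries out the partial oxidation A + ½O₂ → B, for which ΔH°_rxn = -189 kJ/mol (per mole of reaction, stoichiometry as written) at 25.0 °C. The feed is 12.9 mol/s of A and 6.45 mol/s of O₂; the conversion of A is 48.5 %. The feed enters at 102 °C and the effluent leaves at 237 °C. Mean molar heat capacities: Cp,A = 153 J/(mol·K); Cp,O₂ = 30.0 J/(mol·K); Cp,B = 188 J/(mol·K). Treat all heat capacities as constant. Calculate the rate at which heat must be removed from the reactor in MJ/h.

Extent of reaction ξ = 0.485 × 12.9 = 6.2565 mol/s
Reaction term: ξ·ΔH°_rxn = 6.2565 × -189 = -1182.5 kJ/s
Sensible, feed 102→25 °C: -166.87 kJ/s
Outlet flows (mol/s): A 6.6435, O₂ 3.3218, B 6.2565
Sensible, products 25→237 °C: 485.97 kJ/s
Q = ΔH = -863.38 kJ/s = -863.38 kW
Heat removed = 3108.2 MJ/h

Q_out = 3110 MJ/h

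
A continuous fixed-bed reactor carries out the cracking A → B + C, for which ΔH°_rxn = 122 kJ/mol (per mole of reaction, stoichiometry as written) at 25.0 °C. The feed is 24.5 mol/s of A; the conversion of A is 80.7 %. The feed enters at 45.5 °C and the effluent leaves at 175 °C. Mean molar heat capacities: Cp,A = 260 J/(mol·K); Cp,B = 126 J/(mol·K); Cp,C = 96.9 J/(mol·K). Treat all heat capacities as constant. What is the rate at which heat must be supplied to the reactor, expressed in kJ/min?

Q_in = 188000 kJ/min

Extent of reaction ξ = 0.807 × 24.5 = 19.771 mol/s
Reaction term: ξ·ΔH°_rxn = 19.771 × 122 = 2412.1 kJ/s
Sensible, feed 45.5→25 °C: -130.59 kJ/s
Outlet flows (mol/s): A 4.7285, B 19.771, C 19.771
Sensible, products 25→175 °C: 845.47 kJ/s
Q = ΔH = 3127 kJ/s = 3127 kW
Heat supplied = 187620 kJ/min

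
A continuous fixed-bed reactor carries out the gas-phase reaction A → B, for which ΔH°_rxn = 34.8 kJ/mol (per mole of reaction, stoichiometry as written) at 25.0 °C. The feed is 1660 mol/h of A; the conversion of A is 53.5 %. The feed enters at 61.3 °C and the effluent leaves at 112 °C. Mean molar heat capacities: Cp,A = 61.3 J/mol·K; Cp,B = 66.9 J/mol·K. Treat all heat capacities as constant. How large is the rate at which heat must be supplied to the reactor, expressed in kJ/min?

Extent of reaction ξ = 0.535 × 1660 = 888.1 mol/h
Reaction term: ξ·ΔH°_rxn = 888.1 × 34.8 = 30906 kJ/h
Sensible, feed 61.3→25 °C: -3693.8 kJ/h
Outlet flows (mol/h): A 771.9, B 888.1
Sensible, products 25→112 °C: 9285.6 kJ/h
Q = ΔH = 36498 kJ/h = 10.138 kW
Heat supplied = 608.29 kJ/min

Q_in = 608 kJ/min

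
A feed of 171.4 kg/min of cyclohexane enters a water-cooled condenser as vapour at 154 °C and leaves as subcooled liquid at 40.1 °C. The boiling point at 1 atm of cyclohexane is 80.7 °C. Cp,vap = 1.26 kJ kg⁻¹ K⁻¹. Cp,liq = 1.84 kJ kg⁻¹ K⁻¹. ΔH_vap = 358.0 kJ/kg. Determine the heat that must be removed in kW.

Q_c = 1500 kW

vapour 154→80.7 °C: -92.358 kJ/kg
condensation at 80.7 °C: -358 kJ/kg
liquid 80.7→40.1 °C: -74.704 kJ/kg
Δh = -92.358 + -358 + -74.704 = -525.06 kJ/kg
Q = ṁ·Δh = 171.4 kg/min × -525.06 kJ/kg = -89996 kJ/min
|Q| = 1499.9 kW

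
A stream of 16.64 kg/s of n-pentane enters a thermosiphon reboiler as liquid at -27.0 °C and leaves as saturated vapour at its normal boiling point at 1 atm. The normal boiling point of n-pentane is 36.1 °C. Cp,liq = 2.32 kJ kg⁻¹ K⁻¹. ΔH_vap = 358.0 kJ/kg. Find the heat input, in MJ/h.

liquid -27.0→36.1 °C: 146.39 kJ/kg
vaporisation at 36.1 °C: 358 kJ/kg
Δh = 146.39 + 358 = 504.39 kJ/kg
Q = ṁ·Δh = 16.64 kg/s × 504.39 kJ/kg = 8393.1 kJ/s
|Q| = 8393.1 kW = 30215 MJ/h

Q = 30200 MJ/h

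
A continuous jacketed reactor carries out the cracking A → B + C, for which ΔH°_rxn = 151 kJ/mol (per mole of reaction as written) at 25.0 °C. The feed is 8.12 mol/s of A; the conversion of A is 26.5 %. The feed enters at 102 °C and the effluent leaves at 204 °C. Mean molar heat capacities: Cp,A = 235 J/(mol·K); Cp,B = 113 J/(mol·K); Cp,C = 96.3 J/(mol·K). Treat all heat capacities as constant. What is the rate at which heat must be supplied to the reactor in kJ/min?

Q_in = 30600 kJ/min

Extent of reaction ξ = 0.265 × 8.12 = 2.1518 mol/s
Reaction term: ξ·ΔH°_rxn = 2.1518 × 151 = 324.92 kJ/s
Sensible, feed 102→25 °C: -146.93 kJ/s
Outlet flows (mol/s): A 5.9682, B 2.1518, C 2.1518
Sensible, products 25→204 °C: 331.67 kJ/s
Q = ΔH = 509.66 kJ/s = 509.66 kW
Heat supplied = 30580 kJ/min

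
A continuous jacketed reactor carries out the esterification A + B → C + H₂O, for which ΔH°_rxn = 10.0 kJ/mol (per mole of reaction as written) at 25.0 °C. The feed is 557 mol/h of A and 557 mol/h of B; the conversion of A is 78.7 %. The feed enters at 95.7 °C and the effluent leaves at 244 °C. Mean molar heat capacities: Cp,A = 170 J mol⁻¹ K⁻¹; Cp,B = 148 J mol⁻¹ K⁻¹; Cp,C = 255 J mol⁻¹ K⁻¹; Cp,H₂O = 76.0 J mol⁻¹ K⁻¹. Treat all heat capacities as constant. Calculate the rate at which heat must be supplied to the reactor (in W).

Q_in = 8860 W

Extent of reaction ξ = 0.787 × 557 = 438.36 mol/h
Reaction term: ξ·ΔH°_rxn = 438.36 × 10.0 = 4383.6 kJ/h
Sensible, feed 95.7→25 °C: -12523 kJ/h
Outlet flows (mol/h): A 118.64, B 118.64, C 438.36, H₂O 438.36
Sensible, products 25→244 °C: 40039 kJ/h
Q = ΔH = 31899 kJ/h = 8.8609 kW
Heat supplied = 8860.9 W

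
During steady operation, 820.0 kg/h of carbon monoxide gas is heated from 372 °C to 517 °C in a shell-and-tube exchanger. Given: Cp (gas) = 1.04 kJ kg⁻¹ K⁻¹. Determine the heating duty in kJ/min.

Q = ṁ·Cp·ΔT = 820.0 × 1.04 × (517 − 372) = 123660 kJ/h
Converting: 123660 / 3600 s = 34.349 kW
Heating duty = 2060.9 kJ/min

Q = 2060 kJ/min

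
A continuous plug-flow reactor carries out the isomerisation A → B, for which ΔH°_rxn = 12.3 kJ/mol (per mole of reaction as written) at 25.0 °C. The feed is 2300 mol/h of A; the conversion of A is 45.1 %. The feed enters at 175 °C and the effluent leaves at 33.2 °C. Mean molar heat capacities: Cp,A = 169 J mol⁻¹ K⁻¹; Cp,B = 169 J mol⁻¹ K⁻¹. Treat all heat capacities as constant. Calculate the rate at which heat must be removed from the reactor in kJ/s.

Q_out = 11.8 kJ/s

Extent of reaction ξ = 0.451 × 2300 = 1037.3 mol/h
Reaction term: ξ·ΔH°_rxn = 1037.3 × 12.3 = 12759 kJ/h
Sensible, feed 175→25 °C: -58305 kJ/h
Outlet flows (mol/h): A 1262.7, B 1037.3
Sensible, products 25→33.2 °C: 3187.3 kJ/h
Q = ΔH = -42359 kJ/h = -11.766 kW
Heat removed = 11.766 kJ/s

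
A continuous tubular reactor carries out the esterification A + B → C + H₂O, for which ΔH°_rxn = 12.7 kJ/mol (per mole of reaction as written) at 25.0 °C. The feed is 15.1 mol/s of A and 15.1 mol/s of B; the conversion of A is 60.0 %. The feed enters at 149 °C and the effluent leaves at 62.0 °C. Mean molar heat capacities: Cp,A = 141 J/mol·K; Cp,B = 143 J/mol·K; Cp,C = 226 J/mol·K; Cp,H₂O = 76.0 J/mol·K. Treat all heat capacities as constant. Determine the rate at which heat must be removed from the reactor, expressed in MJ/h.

Extent of reaction ξ = 0.600 × 15.1 = 9.06 mol/s
Reaction term: ξ·ΔH°_rxn = 9.06 × 12.7 = 115.06 kJ/s
Sensible, feed 149→25 °C: -531.76 kJ/s
Outlet flows (mol/s): A 6.04, B 6.04, C 9.06, H₂O 9.06
Sensible, products 25→62.0 °C: 164.7 kJ/s
Q = ΔH = -251.99 kJ/s = -251.99 kW
Heat removed = 907.18 MJ/h

Q_out = 907 MJ/h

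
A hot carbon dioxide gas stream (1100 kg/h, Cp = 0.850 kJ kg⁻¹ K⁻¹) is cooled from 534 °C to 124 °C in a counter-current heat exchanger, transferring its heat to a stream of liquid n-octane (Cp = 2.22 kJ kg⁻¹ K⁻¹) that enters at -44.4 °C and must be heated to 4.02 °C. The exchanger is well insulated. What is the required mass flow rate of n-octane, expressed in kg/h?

Heat released by hot stream: Q = 1100 × 0.850 × (534 − 124) = 383350 kJ/h
Energy balance on cold side (adiabatic exchanger): Q = ṁ_c·Cp_c·(T_c,out − T_c,in)
ṁ_c = 383350 / [2.22 × (4.02 − -44.4)] = 3566.3 kg/h

ṁ_c = 3570 kg/h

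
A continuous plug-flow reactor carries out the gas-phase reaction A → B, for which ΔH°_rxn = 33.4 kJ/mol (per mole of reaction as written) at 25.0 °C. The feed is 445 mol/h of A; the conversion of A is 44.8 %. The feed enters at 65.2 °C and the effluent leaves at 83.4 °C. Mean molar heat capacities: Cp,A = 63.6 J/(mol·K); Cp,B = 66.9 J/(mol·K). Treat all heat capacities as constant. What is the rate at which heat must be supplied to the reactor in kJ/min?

Extent of reaction ξ = 0.448 × 445 = 199.36 mol/h
Reaction term: ξ·ΔH°_rxn = 199.36 × 33.4 = 6658.6 kJ/h
Sensible, feed 65.2→25 °C: -1137.7 kJ/h
Outlet flows (mol/h): A 245.64, B 199.36
Sensible, products 25→83.4 °C: 1691.3 kJ/h
Q = ΔH = 7212.1 kJ/h = 2.0034 kW
Heat supplied = 120.2 kJ/min

Q_in = 120 kJ/min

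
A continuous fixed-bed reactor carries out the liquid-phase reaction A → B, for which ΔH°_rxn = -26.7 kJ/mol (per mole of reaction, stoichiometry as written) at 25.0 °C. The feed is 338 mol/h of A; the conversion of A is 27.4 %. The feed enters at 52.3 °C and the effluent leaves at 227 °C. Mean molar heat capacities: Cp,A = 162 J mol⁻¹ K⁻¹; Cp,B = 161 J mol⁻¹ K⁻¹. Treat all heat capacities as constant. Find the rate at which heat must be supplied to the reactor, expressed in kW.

Extent of reaction ξ = 0.274 × 338 = 92.612 mol/h
Reaction term: ξ·ΔH°_rxn = 92.612 × -26.7 = -2472.7 kJ/h
Sensible, feed 52.3→25 °C: -1494.8 kJ/h
Outlet flows (mol/h): A 245.39, B 92.612
Sensible, products 25→227 °C: 11042 kJ/h
Q = ΔH = 7074.4 kJ/h = 1.9651 kW
Heat supplied = 1.9651 kW

Q_in = 1.97 kW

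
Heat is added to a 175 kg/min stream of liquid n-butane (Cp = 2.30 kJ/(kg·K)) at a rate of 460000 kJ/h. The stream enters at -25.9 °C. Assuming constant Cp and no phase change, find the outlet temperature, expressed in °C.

T_out = -6.85 °C

Q = 460000 kJ/h = 7666.7 kJ/min
ΔT = Q/(ṁ·Cp) = 7666.7/(175×2.30) = 19.048 K
T_out = -25.9 + 19.048 = -6.8524 °C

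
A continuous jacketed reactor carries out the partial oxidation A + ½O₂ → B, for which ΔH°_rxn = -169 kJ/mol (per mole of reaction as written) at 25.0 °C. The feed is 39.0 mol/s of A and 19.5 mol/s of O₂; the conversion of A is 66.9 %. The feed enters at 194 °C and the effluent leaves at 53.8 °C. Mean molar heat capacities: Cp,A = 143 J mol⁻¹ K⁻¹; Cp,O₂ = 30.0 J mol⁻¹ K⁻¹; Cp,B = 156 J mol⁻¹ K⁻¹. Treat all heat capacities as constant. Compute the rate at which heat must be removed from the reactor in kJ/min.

Q_out = 316000 kJ/min

Extent of reaction ξ = 0.669 × 39.0 = 26.091 mol/s
Reaction term: ξ·ΔH°_rxn = 26.091 × -169 = -4409.4 kJ/s
Sensible, feed 194→25 °C: -1041.4 kJ/s
Outlet flows (mol/s): A 12.909, O₂ 6.4545, B 26.091
Sensible, products 25→53.8 °C: 175.96 kJ/s
Q = ΔH = -5274.8 kJ/s = -5274.8 kW
Heat removed = 316490 kJ/min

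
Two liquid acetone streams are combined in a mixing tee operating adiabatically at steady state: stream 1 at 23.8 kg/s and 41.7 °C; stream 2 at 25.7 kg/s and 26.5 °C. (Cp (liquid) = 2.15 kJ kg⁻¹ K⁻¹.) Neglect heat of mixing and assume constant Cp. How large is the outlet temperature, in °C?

T_out = 33.8 °C

Energy balance with Q = 0: Σ ṁᵢCp,ᵢ(T_out − Tᵢ) = 0
Σ ṁᵢCp,ᵢTᵢ = 23.8×2.15×41.7 + 25.7×2.15×26.5 = 3598
Σ ṁᵢCp,ᵢ = 23.8×2.15 + 25.7×2.15 = 106.42
T_out = 3598 / 106.42 = 33.808 °C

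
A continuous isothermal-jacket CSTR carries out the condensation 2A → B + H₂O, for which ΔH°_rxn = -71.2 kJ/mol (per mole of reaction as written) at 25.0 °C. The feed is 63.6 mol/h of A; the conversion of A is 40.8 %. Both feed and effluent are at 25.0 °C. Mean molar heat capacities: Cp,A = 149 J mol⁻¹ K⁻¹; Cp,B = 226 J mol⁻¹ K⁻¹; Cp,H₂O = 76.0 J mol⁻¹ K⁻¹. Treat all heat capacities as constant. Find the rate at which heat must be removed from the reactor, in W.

Extent of reaction ξ = 0.408 × 63.6 / 2 = 12.974 mol/h
Reaction term: ξ·ΔH°_rxn = 12.974 × -71.2 = -923.78 kJ/h
Q = ΔH = -923.78 kJ/h = -0.2566 kW
Heat removed = 256.6 W

Q_out = 257 W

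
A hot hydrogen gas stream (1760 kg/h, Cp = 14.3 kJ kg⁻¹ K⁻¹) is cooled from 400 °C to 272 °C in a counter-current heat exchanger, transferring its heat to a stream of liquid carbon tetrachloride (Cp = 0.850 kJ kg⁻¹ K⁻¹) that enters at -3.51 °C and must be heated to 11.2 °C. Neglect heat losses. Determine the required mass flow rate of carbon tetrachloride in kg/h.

Heat released by hot stream: Q = 1760 × 14.3 × (400 − 272) = 3.2215e+06 kJ/h
Energy balance on cold side (adiabatic exchanger): Q = ṁ_c·Cp_c·(T_c,out − T_c,in)
ṁ_c = 3.2215e+06 / [0.850 × (11.2 − -3.51)] = 257650 kg/h

ṁ_c = 258000 kg/h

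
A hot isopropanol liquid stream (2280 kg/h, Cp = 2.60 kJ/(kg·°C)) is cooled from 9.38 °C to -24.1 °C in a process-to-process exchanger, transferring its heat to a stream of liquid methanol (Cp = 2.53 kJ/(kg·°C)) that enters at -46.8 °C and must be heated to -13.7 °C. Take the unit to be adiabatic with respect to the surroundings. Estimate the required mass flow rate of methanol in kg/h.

Heat released by hot stream: Q = 2280 × 2.60 × (9.38 − -24.1) = 198470 kJ/h
Energy balance on cold side (adiabatic exchanger): Q = ṁ_c·Cp_c·(T_c,out − T_c,in)
ṁ_c = 198470 / [2.53 × (-13.7 − -46.8)] = 2370 kg/h

ṁ_c = 2370 kg/h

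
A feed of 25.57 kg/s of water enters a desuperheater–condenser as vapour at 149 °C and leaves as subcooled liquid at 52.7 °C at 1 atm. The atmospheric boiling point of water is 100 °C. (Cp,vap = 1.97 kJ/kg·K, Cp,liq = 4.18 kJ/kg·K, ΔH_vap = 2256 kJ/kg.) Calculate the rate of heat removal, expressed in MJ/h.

vapour 149→100 °C: -96.53 kJ/kg
condensation at 100 °C: -2256 kJ/kg
liquid 100→52.7 °C: -197.71 kJ/kg
Δh = -96.53 + -2256 + -197.71 = -2550.2 kJ/kg
Q = ṁ·Δh = 25.57 kg/s × -2550.2 kJ/kg = -65210 kJ/s
|Q| = 65210 kW = 234760 MJ/h

Q_c = 235000 MJ/h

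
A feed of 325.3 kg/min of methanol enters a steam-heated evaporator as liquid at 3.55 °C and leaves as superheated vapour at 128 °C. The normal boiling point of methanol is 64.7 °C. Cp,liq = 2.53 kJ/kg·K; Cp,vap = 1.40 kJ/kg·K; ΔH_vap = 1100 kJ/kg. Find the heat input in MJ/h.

liquid 3.55→64.7 °C: 154.71 kJ/kg
vaporisation at 64.7 °C: 1100 kJ/kg
vapour 64.7→128 °C: 88.62 kJ/kg
Δh = 154.71 + 1100 + 88.62 = 1343.3 kJ/kg
Q = ṁ·Δh = 325.3 kg/min × 1343.3 kJ/kg = 436990 kJ/min
|Q| = 7283.1 kW = 26219 MJ/h

Q = 26200 MJ/h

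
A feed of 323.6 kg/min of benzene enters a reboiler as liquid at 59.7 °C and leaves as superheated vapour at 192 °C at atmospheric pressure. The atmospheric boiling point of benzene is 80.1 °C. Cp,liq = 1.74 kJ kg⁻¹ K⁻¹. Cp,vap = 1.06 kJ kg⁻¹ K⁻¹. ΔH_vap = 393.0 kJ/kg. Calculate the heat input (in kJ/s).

liquid 59.7→80.1 °C: 35.496 kJ/kg
vaporisation at 80.1 °C: 393 kJ/kg
vapour 80.1→192 °C: 118.61 kJ/kg
Δh = 35.496 + 393 + 118.61 = 547.11 kJ/kg
Q = ṁ·Δh = 323.6 kg/min × 547.11 kJ/kg = 177040 kJ/min
|Q| = 2950.7 kW

Q = 2950 kJ/s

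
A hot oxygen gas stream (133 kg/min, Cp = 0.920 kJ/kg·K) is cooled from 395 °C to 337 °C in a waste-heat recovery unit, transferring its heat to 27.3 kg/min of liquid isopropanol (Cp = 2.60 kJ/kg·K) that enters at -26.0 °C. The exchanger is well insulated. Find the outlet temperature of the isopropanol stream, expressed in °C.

Heat released by hot stream: Q = 133 × 0.920 × (395 − 337) = 7096.9 kJ/min
Energy balance on cold side (adiabatic exchanger): Q = ṁ_c·Cp_c·(T_c,out − T_c,in)
T_c,out = -26.0 + 7096.9/(27.3 × 2.60) = 73.984 °C

T_c,out = 74.0 °C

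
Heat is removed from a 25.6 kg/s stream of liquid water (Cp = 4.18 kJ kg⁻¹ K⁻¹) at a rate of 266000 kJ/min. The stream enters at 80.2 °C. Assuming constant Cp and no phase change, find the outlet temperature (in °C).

T_out = 38.8 °C

Q = 266000 kJ/min = 4433.3 kJ/s
ΔT = Q/(ṁ·Cp) = 4433.3/(25.6×4.18) = 41.43 K
T_out = 80.2 − 41.43 = 38.77 °C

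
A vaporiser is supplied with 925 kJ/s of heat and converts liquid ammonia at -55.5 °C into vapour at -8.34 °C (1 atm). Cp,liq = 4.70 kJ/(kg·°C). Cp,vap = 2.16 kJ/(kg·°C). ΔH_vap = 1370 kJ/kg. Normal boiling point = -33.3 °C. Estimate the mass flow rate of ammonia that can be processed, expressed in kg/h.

ṁ = 2180 kg/h

Δh = 4.70×(-33.3−-55.5) + 1370 + 2.16×(-8.34−-33.3) = 1528.3 kJ/kg
Q = 925 kJ/s = 925 kJ/s = 3.33e+06 kJ/h
ṁ = Q/Δh = 3.33e+06 / 1528.3 = 2179 kg/h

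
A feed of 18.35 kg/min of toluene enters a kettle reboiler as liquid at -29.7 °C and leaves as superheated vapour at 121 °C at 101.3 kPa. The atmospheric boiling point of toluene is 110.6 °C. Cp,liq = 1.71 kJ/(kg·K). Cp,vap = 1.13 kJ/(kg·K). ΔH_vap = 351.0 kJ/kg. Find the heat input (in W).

liquid -29.7→110.6 °C: 239.91 kJ/kg
vaporisation at 110.6 °C: 351 kJ/kg
vapour 110.6→121 °C: 11.752 kJ/kg
Δh = 239.91 + 351 + 11.752 = 602.66 kJ/kg
Q = ṁ·Δh = 18.35 kg/min × 602.66 kJ/kg = 11059 kJ/min
|Q| = 184.32 kW = 184320 W

Q = 184000 W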